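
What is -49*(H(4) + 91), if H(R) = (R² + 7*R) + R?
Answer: -6811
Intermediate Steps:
H(R) = R² + 8*R
-49*(H(4) + 91) = -49*(4*(8 + 4) + 91) = -49*(4*12 + 91) = -49*(48 + 91) = -49*139 = -6811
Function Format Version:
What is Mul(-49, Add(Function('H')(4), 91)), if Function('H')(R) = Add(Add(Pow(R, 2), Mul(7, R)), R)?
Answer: -6811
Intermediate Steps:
Function('H')(R) = Add(Pow(R, 2), Mul(8, R))
Mul(-49, Add(Function('H')(4), 91)) = Mul(-49, Add(Mul(4, Add(8, 4)), 91)) = Mul(-49, Add(Mul(4, 12), 91)) = Mul(-49, Add(48, 91)) = Mul(-49, 139) = -6811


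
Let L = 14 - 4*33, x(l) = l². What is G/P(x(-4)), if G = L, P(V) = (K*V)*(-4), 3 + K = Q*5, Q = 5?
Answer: 59/704 ≈ 0.083807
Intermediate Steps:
K = 22 (K = -3 + 5*5 = -3 + 25 = 22)
P(V) = -88*V (P(V) = (22*V)*(-4) = -88*V)
L = -118 (L = 14 - 132 = -118)
G = -118
G/P(x(-4)) = -118/((-88*(-4)²)) = -118/((-88*16)) = -118/(-1408) = -118*(-1/1408) = 59/704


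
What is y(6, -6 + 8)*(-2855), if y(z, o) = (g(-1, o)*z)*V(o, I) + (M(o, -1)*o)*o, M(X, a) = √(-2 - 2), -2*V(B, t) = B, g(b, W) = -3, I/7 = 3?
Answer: -51390 - 22840*I ≈ -51390.0 - 22840.0*I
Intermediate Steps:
I = 21 (I = 7*3 = 21)
V(B, t) = -B/2
M(X, a) = 2*I (M(X, a) = √(-4) = 2*I)
y(z, o) = 2*I*o² + 3*o*z/2 (y(z, o) = (-3*z)*(-o/2) + ((2*I)*o)*o = 3*o*z/2 + (2*I*o)*o = 3*o*z/2 + 2*I*o² = 2*I*o² + 3*o*z/2)
y(6, -6 + 8)*(-2855) = ((-6 + 8)*(3*6 + 4*I*(-6 + 8))/2)*(-2855) = ((½)*2*(18 + 4*I*2))*(-2855) = ((½)*2*(18 + 8*I))*(-2855) = (18 + 8*I)*(-2855) = -51390 - 22840*I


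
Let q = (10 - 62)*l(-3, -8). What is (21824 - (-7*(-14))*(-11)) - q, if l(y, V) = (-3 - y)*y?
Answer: 22902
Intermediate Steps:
l(y, V) = y*(-3 - y)
q = 0 (q = (10 - 62)*(-1*(-3)*(3 - 3)) = -(-52)*(-3)*0 = -52*0 = 0)
(21824 - (-7*(-14))*(-11)) - q = (21824 - (-7*(-14))*(-11)) - 1*0 = (21824 - 98*(-11)) + 0 = (21824 - 1*(-1078)) + 0 = (21824 + 1078) + 0 = 22902 + 0 = 22902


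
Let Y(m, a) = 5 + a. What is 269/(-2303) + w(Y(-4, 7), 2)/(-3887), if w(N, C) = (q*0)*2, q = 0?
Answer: -269/2303 ≈ -0.11680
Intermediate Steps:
w(N, C) = 0 (w(N, C) = (0*0)*2 = 0*2 = 0)
269/(-2303) + w(Y(-4, 7), 2)/(-3887) = 269/(-2303) + 0/(-3887) = 269*(-1/2303) + 0*(-1/3887) = -269/2303 + 0 = -269/2303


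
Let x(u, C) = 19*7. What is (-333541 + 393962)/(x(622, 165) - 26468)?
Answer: -2627/1145 ≈ -2.2943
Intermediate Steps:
x(u, C) = 133
(-333541 + 393962)/(x(622, 165) - 26468) = (-333541 + 393962)/(133 - 26468) = 60421/(-26335) = 60421*(-1/26335) = -2627/1145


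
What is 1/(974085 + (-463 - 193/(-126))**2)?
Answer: 15876/18845414485 ≈ 8.4243e-7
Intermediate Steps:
1/(974085 + (-463 - 193/(-126))**2) = 1/(974085 + (-463 - 193*(-1/126))**2) = 1/(974085 + (-463 + 193/126)**2) = 1/(974085 + (-58145/126)**2) = 1/(974085 + 3380841025/15876) = 1/(18845414485/15876) = 15876/18845414485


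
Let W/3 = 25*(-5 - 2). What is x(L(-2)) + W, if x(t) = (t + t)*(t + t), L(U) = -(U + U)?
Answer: -461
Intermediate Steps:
L(U) = -2*U
x(t) = 4*t² (x(t) = (2*t)*(2*t) = 4*t²)
W = -525 (W = 3*(25*(-5 - 2)) = 3*(25*(-7)) = 3*(-175) = -525)
x(L(-2)) + W = 4*(-2*(-2))² - 525 = 4*4² - 525 = 4*16 - 525 = 64 - 525 = -461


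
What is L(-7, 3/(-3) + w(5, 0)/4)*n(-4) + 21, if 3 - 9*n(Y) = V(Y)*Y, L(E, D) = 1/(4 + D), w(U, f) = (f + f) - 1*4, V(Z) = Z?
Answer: 365/18 ≈ 20.278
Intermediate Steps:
w(U, f) = -4 + 2*f (w(U, f) = 2*f - 4 = -4 + 2*f)
n(Y) = ⅓ - Y²/9 (n(Y) = ⅓ - Y*Y/9 = ⅓ - Y²/9)
L(-7, 3/(-3) + w(5, 0)/4)*n(-4) + 21 = (⅓ - ⅑*(-4)²)/(4 + (3/(-3) + (-4 + 2*0)/4)) + 21 = (⅓ - ⅑*16)/(4 + (3*(-⅓) + (-4 + 0)*(¼))) + 21 = (⅓ - 16/9)/(4 + (-1 - 4*¼)) + 21 = -13/9/(4 + (-1 - 1)) + 21 = -13/9/(4 - 2) + 21 = -13/9/2 + 21 = (½)*(-13/9) + 21 = -13/18 + 21 = 365/18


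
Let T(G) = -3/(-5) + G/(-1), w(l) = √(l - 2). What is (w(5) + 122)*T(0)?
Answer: 366/5 + 3*√3/5 ≈ 74.239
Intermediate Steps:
w(l) = √(-2 + l)
T(G) = ⅗ - G (T(G) = -3*(-⅕) + G*(-1) = ⅗ - G)
(w(5) + 122)*T(0) = (√(-2 + 5) + 122)*(⅗ - 1*0) = (√3 + 122)*(⅗ + 0) = (122 + √3)*(⅗) = 366/5 + 3*√3/5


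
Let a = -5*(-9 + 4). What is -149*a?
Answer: -3725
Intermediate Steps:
a = 25 (a = -5*(-5) = 25)
-149*a = -149*25 = -3725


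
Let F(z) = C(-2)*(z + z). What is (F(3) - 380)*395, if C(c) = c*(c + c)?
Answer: -131140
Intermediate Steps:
C(c) = 2*c**2 (C(c) = c*(2*c) = 2*c**2)
F(z) = 16*z (F(z) = (2*(-2)**2)*(z + z) = (2*4)*(2*z) = 8*(2*z) = 16*z)
(F(3) - 380)*395 = (16*3 - 380)*395 = (48 - 380)*395 = -332*395 = -131140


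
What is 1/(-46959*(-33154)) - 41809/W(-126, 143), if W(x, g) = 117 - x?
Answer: -21697180327577/126107173566 ≈ -172.05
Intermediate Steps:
1/(-46959*(-33154)) - 41809/W(-126, 143) = 1/(-46959*(-33154)) - 41809/(117 - 1*(-126)) = -1/46959*(-1/33154) - 41809/(117 + 126) = 1/1556878686 - 41809/243 = -21697180327577/126107173566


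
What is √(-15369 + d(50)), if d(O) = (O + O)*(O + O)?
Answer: I*√5369 ≈ 73.273*I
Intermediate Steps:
d(O) = 4*O² (d(O) = (2*O)*(2*O) = 4*O²)
√(-15369 + d(50)) = √(-15369 + 4*50²) = √(-15369 + 4*2500) = √(-15369 + 10000) = √(-5369) = I*√5369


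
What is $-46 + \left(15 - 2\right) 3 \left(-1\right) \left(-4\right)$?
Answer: $110$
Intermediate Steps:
$-46 + \left(15 - 2\right) 3 \left(-1\right) \left(-4\right) = -46 + 13 \left(\left(-3\right) \left(-4\right)\right) = -46 + 13 \cdot 12 = -46 + 156 = 110$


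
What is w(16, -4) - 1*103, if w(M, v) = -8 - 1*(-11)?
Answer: -100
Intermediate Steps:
w(M, v) = 3 (w(M, v) = -8 + 11 = 3)
w(16, -4) - 1*103 = 3 - 1*103 = 3 - 103 = -100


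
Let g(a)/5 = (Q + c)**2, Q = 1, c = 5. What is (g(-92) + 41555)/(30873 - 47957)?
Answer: -41735/17084 ≈ -2.4429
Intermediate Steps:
g(a) = 180 (g(a) = 5*(1 + 5)**2 = 5*6**2 = 5*36 = 180)
(g(-92) + 41555)/(30873 - 47957) = (180 + 41555)/(30873 - 47957) = 41735/(-17084) = 41735*(-1/17084) = -41735/17084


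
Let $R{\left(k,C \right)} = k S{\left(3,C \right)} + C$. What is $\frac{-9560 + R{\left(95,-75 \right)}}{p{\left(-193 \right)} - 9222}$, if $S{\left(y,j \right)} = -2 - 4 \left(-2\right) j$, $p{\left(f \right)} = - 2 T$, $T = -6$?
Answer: $\frac{4455}{614} \approx 7.2557$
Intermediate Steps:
$p{\left(f \right)} = 12$ ($p{\left(f \right)} = \left(-2\right) \left(-6\right) = 12$)
$S{\left(y,j \right)} = -2 + 8 j$ ($S{\left(y,j \right)} = -2 - - 8 j = -2 + 8 j$)
$R{\left(k,C \right)} = C + k \left(-2 + 8 C\right)$ ($R{\left(k,C \right)} = k \left(-2 + 8 C\right) + C = C + k \left(-2 + 8 C\right)$)
$\frac{-9560 + R{\left(95,-75 \right)}}{p{\left(-193 \right)} - 9222} = \frac{-9560 + \left(-75 + 2 \cdot 95 \left(-1 + 4 \left(-75\right)\right)\right)}{12 - 9222} = \frac{-9560 + \left(-75 + 2 \cdot 95 \left(-1 - 300\right)\right)}{-9210} = \left(-9560 + \left(-75 + 2 \cdot 95 \left(-301\right)\right)\right) \left(- \frac{1}{9210}\right) = \left(-9560 - 57265\right) \left(- \frac{1}{9210}\right) = \left(-66825\right) \left(- \frac{1}{9210}\right) = \frac{4455}{614}$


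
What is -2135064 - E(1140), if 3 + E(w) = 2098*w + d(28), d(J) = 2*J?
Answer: -4526837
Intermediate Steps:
E(w) = 53 + 2098*w (E(w) = -3 + (2098*w + 2*28) = -3 + (2098*w + 56) = -3 + (56 + 2098*w) = 53 + 2098*w)
-2135064 - E(1140) = -2135064 - (53 + 2098*1140) = -2135064 - (53 + 2391720) = -2135064 - 1*2391773 = -2135064 - 2391773 = -4526837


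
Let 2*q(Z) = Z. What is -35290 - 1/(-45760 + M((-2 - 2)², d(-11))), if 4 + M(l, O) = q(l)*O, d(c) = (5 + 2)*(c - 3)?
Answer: -1642678919/46548 ≈ -35290.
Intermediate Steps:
q(Z) = Z/2
d(c) = -21 + 7*c (d(c) = 7*(-3 + c) = -21 + 7*c)
M(l, O) = -4 + O*l/2 (M(l, O) = -4 + (l/2)*O = -4 + O*l/2)
-35290 - 1/(-45760 + M((-2 - 2)², d(-11))) = -35290 - 1/(-45760 + (-4 + (-21 + 7*(-11))*(-2 - 2)²/2)) = -35290 - 1/(-45760 + (-4 + (½)*(-21 - 77)*(-4)²)) = -35290 - 1/(-45760 + (-4 + (½)*(-98)*16)) = -35290 - 1/(-45760 + (-4 - 784)) = -35290 - 1/(-45760 - 788) = -35290 - 1/(-46548) = -35290 - 1*(-1/46548) = -35290 + 1/46548 = -1642678919/46548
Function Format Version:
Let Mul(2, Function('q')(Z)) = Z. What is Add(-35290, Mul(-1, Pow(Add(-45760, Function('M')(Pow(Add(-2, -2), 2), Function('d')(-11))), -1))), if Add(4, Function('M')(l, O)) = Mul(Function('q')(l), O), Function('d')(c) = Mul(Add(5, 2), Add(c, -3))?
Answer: Rational(-1642678919, 46548) ≈ -35290.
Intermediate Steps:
Function('q')(Z) = Mul(Rational(1, 2), Z)
Function('d')(c) = Add(-21, Mul(7, c)) (Function('d')(c) = Mul(7, Add(-3, c)) = Add(-21, Mul(7, c)))
Function('M')(l, O) = Add(-4, Mul(Rational(1, 2), O, l)) (Function('M')(l, O) = Add(-4, Mul(Mul(Rational(1, 2), l), O)) = Add(-4, Mul(Rational(1, 2), O, l)))
Add(-35290, Mul(-1, Pow(Add(-45760, Function('M')(Pow(Add(-2, -2), 2), Function('d')(-11))), -1))) = Add(-35290, Mul(-1, Pow(Add(-45760, Add(-4, Mul(Rational(1, 2), Add(-21, Mul(7, -11)), Pow(Add(-2, -2), 2)))), -1))) = Add(-35290, Mul(-1, Pow(Add(-45760, Add(-4, Mul(Rational(1, 2), Add(-21, -77), Pow(-4, 2)))), -1))) = Add(-35290, Mul(-1, Pow(Add(-45760, Add(-4, Mul(Rational(1, 2), -98, 16))), -1))) = Add(-35290, Mul(-1, Pow(Add(-45760, Add(-4, -784)), -1))) = Add(-35290, Mul(-1, Pow(Add(-45760, -788), -1))) = Add(-35290, Mul(-1, Pow(-46548, -1))) = Add(-35290, Mul(-1, Rational(-1, 46548))) = Add(-35290, Rational(1, 46548)) = Rational(-1642678919, 46548)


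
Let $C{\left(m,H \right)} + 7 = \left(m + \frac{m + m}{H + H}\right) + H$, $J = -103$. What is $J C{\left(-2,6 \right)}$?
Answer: $\frac{1030}{3} \approx 343.33$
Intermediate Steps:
$C{\left(m,H \right)} = -7 + H + m + \frac{m}{H}$ ($C{\left(m,H \right)} = -7 + \left(\left(m + \frac{m + m}{H + H}\right) + H\right) = -7 + \left(\left(m + \frac{2 m}{2 H}\right) + H\right) = -7 + \left(\left(m + 2 m \frac{1}{2 H}\right) + H\right) = -7 + \left(\left(m + \frac{m}{H}\right) + H\right) = -7 + \left(H + m + \frac{m}{H}\right) = -7 + H + m + \frac{m}{H}$)
$J C{\left(-2,6 \right)} = - 103 \left(-7 + 6 - 2 - \frac{2}{6}\right) = - 103 \left(-7 + 6 - 2 - \frac{1}{3}\right) = \left(-103\right) \left(- \frac{10}{3}\right) = \frac{1030}{3}$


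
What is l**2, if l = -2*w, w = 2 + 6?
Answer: 256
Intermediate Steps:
w = 8
l = -16 (l = -2*8 = -16)
l**2 = (-16)**2 = 256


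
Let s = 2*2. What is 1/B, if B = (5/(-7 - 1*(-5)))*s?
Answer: -⅒ ≈ -0.10000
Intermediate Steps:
s = 4
B = -10 (B = (5/(-7 - 1*(-5)))*4 = (5/(-7 + 5))*4 = (5/(-2))*4 = -½*5*4 = -5/2*4 = -10)
1/B = 1/(-10) = -⅒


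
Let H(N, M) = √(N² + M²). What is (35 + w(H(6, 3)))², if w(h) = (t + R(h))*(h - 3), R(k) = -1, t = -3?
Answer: 2929 - 1128*√5 ≈ 406.72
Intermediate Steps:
H(N, M) = √(M² + N²)
w(h) = 12 - 4*h (w(h) = (-3 - 1)*(h - 3) = -4*(-3 + h) = 12 - 4*h)
(35 + w(H(6, 3)))² = (35 + (12 - 4*√(3² + 6²)))² = (35 + (12 - 4*√(9 + 36)))² = (35 + (12 - 12*√5))² = (47 - 12*√5)²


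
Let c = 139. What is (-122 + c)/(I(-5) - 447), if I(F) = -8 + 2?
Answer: -17/453 ≈ -0.037528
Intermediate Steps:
I(F) = -6
(-122 + c)/(I(-5) - 447) = (-122 + 139)/(-6 - 447) = 17/(-453) = 17*(-1/453) = -17/453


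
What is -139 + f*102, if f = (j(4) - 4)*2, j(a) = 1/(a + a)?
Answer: -1859/2 ≈ -929.50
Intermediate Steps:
j(a) = 1/(2*a)
f = -31/4 (f = ((½)/4 - 4)*2 = ((½)*(¼) - 4)*2 = (⅛ - 4)*2 = -31/8*2 = -31/4 ≈ -7.7500)
-139 + f*102 = -139 - 31/4*102 = -139 - 1581/2 = -1859/2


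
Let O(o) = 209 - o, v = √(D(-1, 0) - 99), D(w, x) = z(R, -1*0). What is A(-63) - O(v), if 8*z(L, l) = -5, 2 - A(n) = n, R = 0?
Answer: -144 + I*√1594/4 ≈ -144.0 + 9.9812*I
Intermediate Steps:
A(n) = 2 - n
z(L, l) = -5/8 (z(L, l) = (⅛)*(-5) = -5/8)
D(w, x) = -5/8
v = I*√1594/4 (v = √(-5/8 - 99) = √(-797/8) = I*√1594/4 ≈ 9.9812*I)
A(-63) - O(v) = (2 - 1*(-63)) - (209 - I*√1594/4) = (2 + 63) - (209 - I*√1594/4) = 65 + (-209 + I*√1594/4) = -144 + I*√1594/4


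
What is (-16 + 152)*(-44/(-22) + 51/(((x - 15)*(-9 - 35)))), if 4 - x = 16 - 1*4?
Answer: 70550/253 ≈ 278.85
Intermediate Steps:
x = -8 (x = 4 - (16 - 1*4) = 4 - (16 - 4) = 4 - 1*12 = 4 - 12 = -8)
(-16 + 152)*(-44/(-22) + 51/(((x - 15)*(-9 - 35)))) = (-16 + 152)*(-44/(-22) + 51/(((-8 - 15)*(-9 - 35)))) = 136*(-44*(-1/22) + 51/((-23*(-44)))) = 136*(2 + 51/1012) = 136*(2075/1012) = 70550/253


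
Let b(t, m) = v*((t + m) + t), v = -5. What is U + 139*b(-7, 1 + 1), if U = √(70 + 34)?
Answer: 8340 + 2*√26 ≈ 8350.2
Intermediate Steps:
b(t, m) = -10*t - 5*m (b(t, m) = -5*((t + m) + t) = -5*((m + t) + t) = -5*(m + 2*t) = -10*t - 5*m)
U = 2*√26 (U = √104 = 2*√26 ≈ 10.198)
U + 139*b(-7, 1 + 1) = 2*√26 + 139*(-10*(-7) - 5*(1 + 1)) = 2*√26 + 139*(70 - 5*2) = 2*√26 + 139*(70 - 10) = 2*√26 + 139*60 = 2*√26 + 8340 = 8340 + 2*√26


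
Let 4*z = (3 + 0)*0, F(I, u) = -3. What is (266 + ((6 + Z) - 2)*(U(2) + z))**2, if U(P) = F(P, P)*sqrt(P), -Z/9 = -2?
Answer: 79468 - 35112*sqrt(2) ≈ 29812.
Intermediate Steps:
Z = 18 (Z = -9*(-2) = 18)
U(P) = -3*sqrt(P)
z = 0 (z = ((3 + 0)*0)/4 = (3*0)/4 = (1/4)*0 = 0)
(266 + ((6 + Z) - 2)*(U(2) + z))**2 = (266 + ((6 + 18) - 2)*(-3*sqrt(2) + 0))**2 = (266 + (24 - 2)*(-3*sqrt(2)))**2 = (266 + 22*(-3*sqrt(2)))**2 = (266 - 66*sqrt(2))**2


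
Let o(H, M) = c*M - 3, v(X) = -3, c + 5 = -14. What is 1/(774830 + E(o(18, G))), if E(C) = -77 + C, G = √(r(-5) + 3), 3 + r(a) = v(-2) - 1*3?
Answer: 129125/100039594111 + 19*I*√6/600237564666 ≈ 1.2907e-6 + 7.7536e-11*I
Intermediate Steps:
c = -19 (c = -5 - 14 = -19)
r(a) = -9 (r(a) = -3 + (-3 - 1*3) = -3 + (-3 - 3) = -3 - 6 = -9)
G = I*√6 (G = √(-9 + 3) = √(-6) = I*√6 ≈ 2.4495*I)
o(H, M) = -3 - 19*M (o(H, M) = -19*M - 3 = -3 - 19*M)
1/(774830 + E(o(18, G))) = 1/(774830 + (-77 + (-3 - 19*I*√6))) = 1/(774830 + (-80 - 19*I*√6)) = 1/(774750 - 19*I*√6)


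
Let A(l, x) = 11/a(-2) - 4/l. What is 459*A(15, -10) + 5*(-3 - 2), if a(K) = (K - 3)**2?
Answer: 1364/25 ≈ 54.560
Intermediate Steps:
a(K) = (-3 + K)**2
A(l, x) = 11/25 - 4/l (A(l, x) = 11/((-3 - 2)**2) - 4/l = 11/((-5)**2) - 4/l = 11/25 - 4/l)
459*A(15, -10) + 5*(-3 - 2) = 459*(11/25 - 4/15) + 5*(-3 - 2) = 459*(11/25 - 4*1/15) + 5*(-5) = 459*(11/25 - 4/15) - 25 = 459*(13/75) - 25 = 1989/25 - 25 = 1364/25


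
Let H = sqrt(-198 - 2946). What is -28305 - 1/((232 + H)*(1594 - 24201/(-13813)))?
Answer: (-1247804583030*sqrt(786) + 144745331645293*I)/(44084246*(sqrt(786) - 116*I)) ≈ -28305.0 + 1.9073e-6*I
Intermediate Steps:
H = 2*I*sqrt(786) (H = sqrt(-3144) = 2*I*sqrt(786) ≈ 56.071*I)
-28305 - 1/((232 + H)*(1594 - 24201/(-13813))) = -28305 - 1/((232 + 2*I*sqrt(786))*(1594 - 24201/(-13813))) = -28305 - 1/((232 + 2*I*sqrt(786))*(1594 - 24201*(-1/13813))) = -28305 - 1/((232 + 2*I*sqrt(786))*(1594 + 24201/13813)) = -28305 - 1/((232 + 2*I*sqrt(786))*(22042123/13813)) = -28305 - 1/(5113772536/13813 + 44084246*I*sqrt(786)/13813)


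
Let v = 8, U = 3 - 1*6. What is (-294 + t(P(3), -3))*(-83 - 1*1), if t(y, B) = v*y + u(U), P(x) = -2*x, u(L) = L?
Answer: 28980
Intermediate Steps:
U = -3 (U = 3 - 6 = -3)
t(y, B) = -3 + 8*y (t(y, B) = 8*y - 3 = -3 + 8*y)
(-294 + t(P(3), -3))*(-83 - 1*1) = (-294 + (-3 + 8*(-2*3)))*(-83 - 1*1) = (-294 + (-3 + 8*(-6)))*(-83 - 1) = (-294 + (-3 - 48))*(-84) = (-294 - 51)*(-84) = -345*(-84) = 28980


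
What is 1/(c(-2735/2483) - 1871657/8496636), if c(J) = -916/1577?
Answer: -13399194972/10734521665 ≈ -1.2482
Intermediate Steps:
c(J) = -916/1577 (c(J) = -916*1/1577 = -916/1577)
1/(c(-2735/2483) - 1871657/8496636) = 1/(-916/1577 - 1871657/8496636) = 1/(-10734521665/13399194972) = -13399194972/10734521665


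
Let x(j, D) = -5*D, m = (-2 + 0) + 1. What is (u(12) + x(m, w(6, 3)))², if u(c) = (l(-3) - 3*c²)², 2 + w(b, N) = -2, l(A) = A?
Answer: 35813670025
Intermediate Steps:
w(b, N) = -4 (w(b, N) = -2 - 2 = -4)
m = -1 (m = -2 + 1 = -1)
u(c) = (-3 - 3*c²)²
(u(12) + x(m, w(6, 3)))² = (9*(1 + 12²)² - 5*(-4))² = (9*(1 + 144)² + 20)² = (9*145² + 20)² = (9*21025 + 20)² = (189225 + 20)² = 189245² = 35813670025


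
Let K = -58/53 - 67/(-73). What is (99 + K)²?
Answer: 146189993104/14969161 ≈ 9766.1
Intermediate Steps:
K = -683/3869 (K = -58*1/53 - 67*(-1/73) = -58/53 + 67/73 = -683/3869 ≈ -0.17653)
(99 + K)² = (99 - 683/3869)² = (382348/3869)² = 146189993104/14969161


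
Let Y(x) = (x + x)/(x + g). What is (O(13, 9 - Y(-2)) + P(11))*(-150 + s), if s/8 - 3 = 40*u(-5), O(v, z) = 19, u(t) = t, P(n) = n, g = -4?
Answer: -51780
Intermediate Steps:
Y(x) = 2*x/(-4 + x) (Y(x) = (x + x)/(x - 4) = (2*x)/(-4 + x) = 2*x/(-4 + x))
s = -1576 (s = 24 + 8*(40*(-5)) = 24 + 8*(-200) = 24 - 1600 = -1576)
(O(13, 9 - Y(-2)) + P(11))*(-150 + s) = (19 + 11)*(-150 - 1576) = 30*(-1726) = -51780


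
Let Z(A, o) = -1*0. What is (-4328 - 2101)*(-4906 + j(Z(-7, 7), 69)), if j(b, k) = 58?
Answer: 31167792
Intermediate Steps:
Z(A, o) = 0
(-4328 - 2101)*(-4906 + j(Z(-7, 7), 69)) = (-4328 - 2101)*(-4906 + 58) = -6429*(-4848) = 31167792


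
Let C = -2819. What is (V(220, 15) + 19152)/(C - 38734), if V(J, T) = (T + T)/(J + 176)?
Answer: -1264037/2742498 ≈ -0.46091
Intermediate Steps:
V(J, T) = 2*T/(176 + J) (V(J, T) = (2*T)/(176 + J) = 2*T/(176 + J))
(V(220, 15) + 19152)/(C - 38734) = (2*15/(176 + 220) + 19152)/(-2819 - 38734) = (2*15/396 + 19152)/(-41553) = (2*15*(1/396) + 19152)*(-1/41553) = (5/66 + 19152)*(-1/41553) = (1264037/66)*(-1/41553) = -1264037/2742498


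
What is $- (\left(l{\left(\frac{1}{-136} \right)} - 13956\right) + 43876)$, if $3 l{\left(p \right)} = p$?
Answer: $- \frac{12207359}{408} \approx -29920.0$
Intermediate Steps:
$l{\left(p \right)} = \frac{p}{3}$
$- (\left(l{\left(\frac{1}{-136} \right)} - 13956\right) + 43876) = - (\left(\frac{1}{3 \left(-136\right)} - 13956\right) + 43876) = - (\left(\frac{1}{3} \left(- \frac{1}{136}\right) - 13956\right) + 43876) = - (\left(- \frac{1}{408} - 13956\right) + 43876) = - (- \frac{5694049}{408} + 43876) = \left(-1\right) \frac{12207359}{408} = - \frac{12207359}{408}$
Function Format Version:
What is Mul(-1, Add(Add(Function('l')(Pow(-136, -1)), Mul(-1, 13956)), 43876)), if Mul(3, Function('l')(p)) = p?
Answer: Rational(-12207359, 408) ≈ -29920.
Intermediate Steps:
Function('l')(p) = Mul(Rational(1, 3), p)
Mul(-1, Add(Add(Function('l')(Pow(-136, -1)), Mul(-1, 13956)), 43876)) = Mul(-1, Add(Add(Mul(Rational(1, 3), Pow(-136, -1)), Mul(-1, 13956)), 43876)) = Mul(-1, Add(Add(Mul(Rational(1, 3), Rational(-1, 136)), -13956), 43876)) = Mul(-1, Add(Add(Rational(-1, 408), -13956), 43876)) = Mul(-1, Add(Rational(-5694049, 408), 43876)) = Mul(-1, Rational(12207359, 408)) = Rational(-12207359, 408)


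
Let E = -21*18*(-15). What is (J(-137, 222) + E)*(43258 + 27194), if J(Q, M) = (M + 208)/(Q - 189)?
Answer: 65097295740/163 ≈ 3.9937e+8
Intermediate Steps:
E = 5670 (E = -378*(-15) = 5670)
J(Q, M) = (208 + M)/(-189 + Q)
(J(-137, 222) + E)*(43258 + 27194) = ((208 + 222)/(-189 - 137) + 5670)*(43258 + 27194) = (430/(-326) + 5670)*70452 = (-1/326*430 + 5670)*70452 = (-215/163 + 5670)*70452 = (923995/163)*70452 = 65097295740/163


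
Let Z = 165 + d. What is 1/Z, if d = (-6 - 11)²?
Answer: 1/454 ≈ 0.0022026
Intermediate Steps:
d = 289 (d = (-17)² = 289)
Z = 454 (Z = 165 + 289 = 454)
1/Z = 1/454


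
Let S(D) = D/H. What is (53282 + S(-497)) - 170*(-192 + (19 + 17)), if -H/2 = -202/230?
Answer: 16062849/202 ≈ 79519.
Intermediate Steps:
H = 202/115 (H = -(-404)/230 = -2*(-101/115) = 202/115 ≈ 1.7565)
S(D) = 115*D/202 (S(D) = D/(202/115) = D*(115/202) = 115*D/202)
(53282 + S(-497)) - 170*(-192 + (19 + 17)) = (53282 + (115/202)*(-497)) - 170*(-192 + (19 + 17)) = (53282 - 57155/202) - 170*(-192 + 36) = 10705809/202 - 170*(-156) = 10705809/202 + 26520 = 16062849/202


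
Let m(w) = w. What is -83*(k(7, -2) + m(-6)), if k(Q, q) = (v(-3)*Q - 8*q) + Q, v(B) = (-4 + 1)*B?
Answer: -6640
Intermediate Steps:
v(B) = -3*B
k(Q, q) = -8*q + 10*Q (k(Q, q) = ((-3*(-3))*Q - 8*q) + Q = (9*Q - 8*q) + Q = (-8*q + 9*Q) + Q = -8*q + 10*Q)
-83*(k(7, -2) + m(-6)) = -83*((-8*(-2) + 10*7) - 6) = -83*((16 + 70) - 6) = -83*(86 - 6) = -83*80 = -6640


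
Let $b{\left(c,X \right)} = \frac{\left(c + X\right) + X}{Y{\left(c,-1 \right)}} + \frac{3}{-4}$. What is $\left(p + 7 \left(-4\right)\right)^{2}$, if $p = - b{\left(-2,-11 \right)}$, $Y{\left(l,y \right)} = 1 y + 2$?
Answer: $\frac{169}{16} \approx 10.563$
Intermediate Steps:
$Y{\left(l,y \right)} = 2 + y$ ($Y{\left(l,y \right)} = y + 2 = 2 + y$)
$b{\left(c,X \right)} = - \frac{3}{4} + c + 2 X$ ($b{\left(c,X \right)} = \frac{\left(c + X\right) + X}{2 - 1} + \frac{3}{-4} = \frac{\left(X + c\right) + X}{1} + 3 \left(- \frac{1}{4}\right) = \left(c + 2 X\right) 1 - \frac{3}{4} = \left(c + 2 X\right) - \frac{3}{4} = - \frac{3}{4} + c + 2 X$)
$p = \frac{99}{4}$ ($p = - (- \frac{3}{4} - 2 + 2 \left(-11\right)) = - (- \frac{3}{4} - 2 - 22) = \left(-1\right) \left(- \frac{99}{4}\right) = \frac{99}{4} \approx 24.75$)
$\left(p + 7 \left(-4\right)\right)^{2} = \left(\frac{99}{4} + 7 \left(-4\right)\right)^{2} = \left(\frac{99}{4} - 28\right)^{2} = \left(- \frac{13}{4}\right)^{2} = \frac{169}{16}$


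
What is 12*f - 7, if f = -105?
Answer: -1267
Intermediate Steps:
12*f - 7 = 12*(-105) - 7 = -1260 - 7 = -1267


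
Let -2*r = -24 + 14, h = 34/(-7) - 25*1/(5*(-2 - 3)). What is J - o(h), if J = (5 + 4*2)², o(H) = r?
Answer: 164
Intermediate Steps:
h = -27/7 (h = 34*(-⅐) - 25/(5*(-5)) = -34/7 - 25/(-25) = -34/7 - 25*(-1/25) = -34/7 + 1 = -27/7 ≈ -3.8571)
r = 5 (r = -(-24 + 14)/2 = -½*(-10) = 5)
o(H) = 5
J = 169 (J = (5 + 8)² = 13² = 169)
J - o(h) = 169 - 1*5 = 169 - 5 = 164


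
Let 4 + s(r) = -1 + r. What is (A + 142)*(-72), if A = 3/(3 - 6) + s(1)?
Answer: -9864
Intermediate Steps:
s(r) = -5 + r (s(r) = -4 + (-1 + r) = -5 + r)
A = -5 (A = 3/(3 - 6) + (-5 + 1) = 3/(-3) - 4 = 3*(-1/3) - 4 = -1 - 4 = -5)
(A + 142)*(-72) = (-5 + 142)*(-72) = 137*(-72) = -9864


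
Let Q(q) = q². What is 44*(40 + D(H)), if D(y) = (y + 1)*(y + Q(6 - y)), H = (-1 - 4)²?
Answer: 443344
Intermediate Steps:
H = 25 (H = (-5)² = 25)
D(y) = (1 + y)*(y + (6 - y)²) (D(y) = (y + 1)*(y + (6 - y)²) = (1 + y)*(y + (6 - y)²))
44*(40 + D(H)) = 44*(40 + (36 + 25³ - 10*25² + 25*25)) = 44*(40 + (36 + 15625 - 10*625 + 625)) = 44*(40 + (36 + 15625 - 6250 + 625)) = 44*(40 + 10036) = 44*10076 = 443344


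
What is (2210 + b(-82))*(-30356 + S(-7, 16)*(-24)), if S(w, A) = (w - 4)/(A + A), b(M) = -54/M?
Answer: -11002516067/164 ≈ -6.7089e+7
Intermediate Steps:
S(w, A) = (-4 + w)/(2*A) (S(w, A) = (-4 + w)/((2*A)) = (-4 + w)*(1/(2*A)) = (-4 + w)/(2*A))
(2210 + b(-82))*(-30356 + S(-7, 16)*(-24)) = (2210 - 54/(-82))*(-30356 + ((½)*(-4 - 7)/16)*(-24)) = (2210 - 54*(-1/82))*(-30356 + ((½)*(1/16)*(-11))*(-24)) = (2210 + 27/41)*(-30356 - 11/32*(-24)) = 90637*(-30356 + 33/4)/41 = (90637/41)*(-121391/4) = -11002516067/164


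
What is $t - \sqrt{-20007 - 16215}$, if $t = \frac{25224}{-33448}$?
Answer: $- \frac{3153}{4181} - i \sqrt{36222} \approx -0.75413 - 190.32 i$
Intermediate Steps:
$t = - \frac{3153}{4181}$ ($t = 25224 \left(- \frac{1}{33448}\right) = - \frac{3153}{4181} \approx -0.75413$)
$t - \sqrt{-20007 - 16215} = - \frac{3153}{4181} - \sqrt{-20007 - 16215} = - \frac{3153}{4181} - \sqrt{-36222} = - \frac{3153}{4181} - i \sqrt{36222}$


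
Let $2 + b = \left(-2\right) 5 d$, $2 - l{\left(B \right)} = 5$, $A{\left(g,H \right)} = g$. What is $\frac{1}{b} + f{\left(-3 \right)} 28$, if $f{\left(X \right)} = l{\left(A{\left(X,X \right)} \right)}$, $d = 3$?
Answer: $- \frac{2689}{32} \approx -84.031$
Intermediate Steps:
$l{\left(B \right)} = -3$ ($l{\left(B \right)} = 2 - 5 = -3$)
$f{\left(X \right)} = -3$
$b = -32$ ($b = -2 + \left(-2\right) 5 \cdot 3 = -2 - 30 = -32$)
$\frac{1}{b} + f{\left(-3 \right)} 28 = \frac{1}{-32} - 84 = - \frac{1}{32} - 84 = - \frac{2689}{32}$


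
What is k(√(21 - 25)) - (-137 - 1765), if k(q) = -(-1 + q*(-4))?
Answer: 1903 + 8*I ≈ 1903.0 + 8.0*I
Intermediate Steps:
k(q) = 1 + 4*q (k(q) = -(-1 - 4*q) = 1 + 4*q)
k(√(21 - 25)) - (-137 - 1765) = (1 + 4*√(21 - 25)) - (-137 - 1765) = (1 + 4*√(-4)) - 1*(-1902) = (1 + 4*(2*I)) + 1902 = (1 + 8*I) + 1902 = 1903 + 8*I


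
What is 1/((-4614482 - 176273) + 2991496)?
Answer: -1/1799259 ≈ -5.5578e-7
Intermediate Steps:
1/((-4614482 - 176273) + 2991496) = 1/(-4790755 + 2991496) = 1/(-1799259) = -1/1799259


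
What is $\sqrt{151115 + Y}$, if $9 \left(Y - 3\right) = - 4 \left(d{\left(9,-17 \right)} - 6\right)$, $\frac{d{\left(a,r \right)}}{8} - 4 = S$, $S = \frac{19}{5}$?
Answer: $\frac{\sqrt{33995910}}{15} \approx 388.71$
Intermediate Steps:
$S = \frac{19}{5}$ ($S = 19 \cdot \frac{1}{5} = \frac{19}{5} \approx 3.8$)
$d{\left(a,r \right)} = \frac{312}{5}$ ($d{\left(a,r \right)} = 32 + 8 \cdot \frac{19}{5} = 32 + \frac{152}{5} = \frac{312}{5}$)
$Y = - \frac{331}{15}$ ($Y = 3 + \frac{\left(-4\right) \left(\frac{312}{5} - 6\right)}{9} = 3 + \frac{\left(-4\right) \frac{282}{5}}{9} = 3 + \frac{1}{9} \left(- \frac{1128}{5}\right) = 3 - \frac{376}{15} = - \frac{331}{15} \approx -22.067$)
$\sqrt{151115 + Y} = \sqrt{151115 - \frac{331}{15}} = \sqrt{\frac{2266394}{15}} = \frac{\sqrt{33995910}}{15}$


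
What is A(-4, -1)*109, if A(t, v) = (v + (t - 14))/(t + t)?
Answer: 2071/8 ≈ 258.88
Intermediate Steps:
A(t, v) = (-14 + t + v)/(2*t) (A(t, v) = (v + (-14 + t))/((2*t)) = (-14 + t + v)*(1/(2*t)) = (-14 + t + v)/(2*t))
A(-4, -1)*109 = ((½)*(-14 - 4 - 1)/(-4))*109 = ((½)*(-¼)*(-19))*109 = (19/8)*109 = 2071/8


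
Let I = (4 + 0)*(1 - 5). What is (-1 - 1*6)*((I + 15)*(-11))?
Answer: -77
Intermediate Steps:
I = -16 (I = 4*(-4) = -16)
(-1 - 1*6)*((I + 15)*(-11)) = (-1 - 1*6)*((-16 + 15)*(-11)) = (-1 - 6)*(-1*(-11)) = -7*11 = -77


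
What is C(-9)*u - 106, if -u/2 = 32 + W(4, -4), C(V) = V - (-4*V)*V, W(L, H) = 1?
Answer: -20896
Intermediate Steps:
C(V) = V + 4*V² (C(V) = V - (-4)*V² = V + 4*V²)
u = -66 (u = -2*(32 + 1) = -2*33 = -66)
C(-9)*u - 106 = -9*(1 + 4*(-9))*(-66) - 106 = -9*(1 - 36)*(-66) - 106 = -9*(-35)*(-66) - 106 = 315*(-66) - 106 = -20790 - 106 = -20896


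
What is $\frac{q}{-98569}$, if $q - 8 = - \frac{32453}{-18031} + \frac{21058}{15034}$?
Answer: $- \frac{1518109816}{13359946352363} \approx -0.00011363$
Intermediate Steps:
$q = \frac{1518109816}{135539027}$ ($q = 8 + \left(- \frac{32453}{-18031} + \frac{21058}{15034}\right) = 8 + \left(\left(-32453\right) \left(- \frac{1}{18031}\right) + 21058 \cdot \frac{1}{15034}\right) = 8 + \left(\frac{32453}{18031} + \frac{10529}{7517}\right) = 8 + \frac{433797600}{135539027} = \frac{1518109816}{135539027} \approx 11.201$)
$\frac{q}{-98569} = \frac{1518109816}{135539027 \left(-98569\right)} = \frac{1518109816}{135539027} \left(- \frac{1}{98569}\right) = - \frac{1518109816}{13359946352363}$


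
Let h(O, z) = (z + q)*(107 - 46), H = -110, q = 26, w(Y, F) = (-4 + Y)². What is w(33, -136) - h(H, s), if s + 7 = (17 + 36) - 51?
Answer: -440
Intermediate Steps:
s = -5 (s = -7 + ((17 + 36) - 51) = -7 + (53 - 51) = -7 + 2 = -5)
h(O, z) = 1586 + 61*z (h(O, z) = (z + 26)*(107 - 46) = (26 + z)*61 = 1586 + 61*z)
w(33, -136) - h(H, s) = (-4 + 33)² - (1586 + 61*(-5)) = 29² - (1586 - 305) = 841 - 1*1281 = 841 - 1281 = -440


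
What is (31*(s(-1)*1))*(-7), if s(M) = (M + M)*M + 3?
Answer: -1085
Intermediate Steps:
s(M) = 3 + 2*M² (s(M) = (2*M)*M + 3 = 2*M² + 3 = 3 + 2*M²)
(31*(s(-1)*1))*(-7) = (31*((3 + 2*(-1)²)*1))*(-7) = (31*((3 + 2*1)*1))*(-7) = (31*((3 + 2)*1))*(-7) = (31*(5*1))*(-7) = (31*5)*(-7) = 155*(-7) = -1085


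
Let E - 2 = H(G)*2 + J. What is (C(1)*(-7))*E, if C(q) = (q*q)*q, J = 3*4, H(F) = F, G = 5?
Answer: -168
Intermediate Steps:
J = 12
C(q) = q³ (C(q) = q²*q = q³)
E = 24 (E = 2 + (5*2 + 12) = 2 + (10 + 12) = 2 + 22 = 24)
(C(1)*(-7))*E = (1³*(-7))*24 = (1*(-7))*24 = -7*24 = -168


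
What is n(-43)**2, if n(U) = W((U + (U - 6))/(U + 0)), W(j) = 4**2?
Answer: 256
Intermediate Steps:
W(j) = 16
n(U) = 16
n(-43)**2 = 16**2 = 256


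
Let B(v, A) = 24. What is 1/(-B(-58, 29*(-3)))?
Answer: -1/24 ≈ -0.041667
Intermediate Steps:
1/(-B(-58, 29*(-3))) = 1/(-1*24) = 1/(-24) = -1/24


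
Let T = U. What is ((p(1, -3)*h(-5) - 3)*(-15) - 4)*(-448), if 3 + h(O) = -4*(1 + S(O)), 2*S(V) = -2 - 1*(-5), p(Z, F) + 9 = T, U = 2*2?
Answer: 418432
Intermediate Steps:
U = 4
T = 4
p(Z, F) = -5 (p(Z, F) = -9 + 4 = -5)
S(V) = 3/2 (S(V) = (-2 - 1*(-5))/2 = (-2 + 5)/2 = (½)*3 = 3/2)
h(O) = -13 (h(O) = -3 - 4*(1 + 3/2) = -3 - 4*5/2 = -3 - 10 = -13)
((p(1, -3)*h(-5) - 3)*(-15) - 4)*(-448) = ((-5*(-13) - 3)*(-15) - 4)*(-448) = ((65 - 3)*(-15) - 4)*(-448) = (62*(-15) - 4)*(-448) = (-930 - 4)*(-448) = -934*(-448) = 418432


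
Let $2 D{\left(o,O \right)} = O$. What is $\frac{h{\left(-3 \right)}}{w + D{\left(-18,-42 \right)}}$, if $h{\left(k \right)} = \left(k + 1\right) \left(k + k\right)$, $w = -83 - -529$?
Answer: $\frac{12}{425} \approx 0.028235$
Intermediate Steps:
$w = 446$ ($w = -83 + 529 = 446$)
$D{\left(o,O \right)} = \frac{O}{2}$
$h{\left(k \right)} = 2 k \left(1 + k\right)$ ($h{\left(k \right)} = \left(1 + k\right) 2 k = 2 k \left(1 + k\right)$)
$\frac{h{\left(-3 \right)}}{w + D{\left(-18,-42 \right)}} = \frac{2 \left(-3\right) \left(1 - 3\right)}{446 + \frac{1}{2} \left(-42\right)} = \frac{2 \left(-3\right) \left(-2\right)}{446 - 21} = \frac{12}{425}$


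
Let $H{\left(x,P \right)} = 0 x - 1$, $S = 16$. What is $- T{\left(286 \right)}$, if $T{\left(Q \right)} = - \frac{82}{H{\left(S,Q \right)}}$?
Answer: $-82$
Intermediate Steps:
$H{\left(x,P \right)} = -1$ ($H{\left(x,P \right)} = 0 - 1 = -1$)
$T{\left(Q \right)} = 82$ ($T{\left(Q \right)} = - \frac{82}{-1} = \left(-82\right) \left(-1\right) = 82$)
$- T{\left(286 \right)} = \left(-1\right) 82 = -82$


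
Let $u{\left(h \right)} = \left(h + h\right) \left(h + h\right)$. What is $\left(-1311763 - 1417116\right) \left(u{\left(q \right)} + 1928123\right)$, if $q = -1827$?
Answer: $-41696831770481$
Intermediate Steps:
$u{\left(h \right)} = 4 h^{2}$ ($u{\left(h \right)} = 2 h 2 h = 4 h^{2}$)
$\left(-1311763 - 1417116\right) \left(u{\left(q \right)} + 1928123\right) = \left(-1311763 - 1417116\right) \left(4 \left(-1827\right)^{2} + 1928123\right) = \left(-1311763 - 1417116\right) \left(4 \cdot 3337929 + 1928123\right) = - 2728879 \left(13351716 + 1928123\right) = \left(-2728879\right) 15279839 = -41696831770481$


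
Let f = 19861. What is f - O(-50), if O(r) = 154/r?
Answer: 496602/25 ≈ 19864.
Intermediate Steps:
f - O(-50) = 19861 - 154/(-50) = 19861 - 154*(-1)/50 = 19861 - 1*(-77/25) = 19861 + 77/25 = 496602/25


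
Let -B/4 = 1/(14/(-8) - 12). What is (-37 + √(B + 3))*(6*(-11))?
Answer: 2442 - 6*√9955/5 ≈ 2322.3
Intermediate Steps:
B = 16/55 (B = -4/(14/(-8) - 12) = -4/(14*(-⅛) - 12) = -4/(-7/4 - 12) = -4/(-55/4) = -4*(-4/55) = 16/55 ≈ 0.29091)
(-37 + √(B + 3))*(6*(-11)) = (-37 + √(16/55 + 3))*(6*(-11)) = (-37 + √(181/55))*(-66) = (-37 + √9955/55)*(-66) = 2442 - 6*√9955/5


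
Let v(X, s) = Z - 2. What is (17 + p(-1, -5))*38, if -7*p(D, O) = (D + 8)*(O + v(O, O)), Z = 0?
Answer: 912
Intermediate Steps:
v(X, s) = -2 (v(X, s) = 0 - 2 = -2)
p(D, O) = -(-2 + O)*(8 + D)/7 (p(D, O) = -(D + 8)*(O - 2)/7 = -(8 + D)*(-2 + O)/7 = -(-2 + O)*(8 + D)/7)
(17 + p(-1, -5))*38 = (17 + (16/7 - 8/7*(-5) + (2/7)*(-1) - ⅐*(-1)*(-5)))*38 = (17 + (16/7 + 40/7 - 2/7 - 5/7))*38 = (17 + 7)*38 = 24*38 = 912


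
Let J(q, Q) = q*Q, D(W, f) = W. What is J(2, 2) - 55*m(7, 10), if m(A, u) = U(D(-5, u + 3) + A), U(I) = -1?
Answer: 59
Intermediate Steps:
m(A, u) = -1
J(q, Q) = Q*q
J(2, 2) - 55*m(7, 10) = 2*2 - 55*(-1) = 4 + 55 = 59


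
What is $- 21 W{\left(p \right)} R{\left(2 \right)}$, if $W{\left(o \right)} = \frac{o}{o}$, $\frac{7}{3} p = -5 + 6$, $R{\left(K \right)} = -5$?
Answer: $105$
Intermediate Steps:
$p = \frac{3}{7}$ ($p = \frac{3 \left(-5 + 6\right)}{7} = \frac{3}{7} \cdot 1 = \frac{3}{7} \approx 0.42857$)
$W{\left(o \right)} = 1$
$- 21 W{\left(p \right)} R{\left(2 \right)} = \left(-21\right) 1 \left(-5\right) = \left(-21\right) \left(-5\right) = 105$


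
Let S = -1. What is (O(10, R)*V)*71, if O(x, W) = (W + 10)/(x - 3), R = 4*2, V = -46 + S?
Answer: -60066/7 ≈ -8580.9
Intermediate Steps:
V = -47 (V = -46 - 1 = -47)
R = 8
O(x, W) = (10 + W)/(-3 + x)
(O(10, R)*V)*71 = (((10 + 8)/(-3 + 10))*(-47))*71 = ((18/7)*(-47))*71 = -846/7*71 = -60066/7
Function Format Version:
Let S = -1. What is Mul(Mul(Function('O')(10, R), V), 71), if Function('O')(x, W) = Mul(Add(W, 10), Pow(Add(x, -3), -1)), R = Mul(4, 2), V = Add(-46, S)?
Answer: Rational(-60066, 7) ≈ -8580.9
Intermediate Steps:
V = -47 (V = Add(-46, -1) = -47)
R = 8
Function('O')(x, W) = Mul(Pow(Add(-3, x), -1), Add(10, W)) (Function('O')(x, W) = Mul(Add(10, W), Pow(Add(-3, x), -1)) = Mul(Pow(Add(-3, x), -1), Add(10, W)))
Mul(Mul(Function('O')(10, R), V), 71) = Mul(Mul(Mul(Pow(Add(-3, 10), -1), Add(10, 8)), -47), 71) = Mul(Mul(Mul(Pow(7, -1), 18), -47), 71) = Mul(Mul(Mul(Rational(1, 7), 18), -47), 71) = Mul(Mul(Rational(18, 7), -47), 71) = Mul(Rational(-846, 7), 71) = Rational(-60066, 7)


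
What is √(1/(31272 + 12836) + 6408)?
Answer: √3116716104755/22054 ≈ 80.050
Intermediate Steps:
√(1/(31272 + 12836) + 6408) = √(1/44108 + 6408) = √(282644065/44108) = √3116716104755/22054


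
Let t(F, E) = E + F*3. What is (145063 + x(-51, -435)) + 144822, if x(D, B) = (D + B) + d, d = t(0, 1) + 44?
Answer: 289444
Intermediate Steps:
t(F, E) = E + 3*F
d = 45 (d = (1 + 3*0) + 44 = (1 + 0) + 44 = 1 + 44 = 45)
x(D, B) = 45 + B + D (x(D, B) = (D + B) + 45 = (B + D) + 45 = 45 + B + D)
(145063 + x(-51, -435)) + 144822 = (145063 + (45 - 435 - 51)) + 144822 = (145063 - 441) + 144822 = 144622 + 144822 = 289444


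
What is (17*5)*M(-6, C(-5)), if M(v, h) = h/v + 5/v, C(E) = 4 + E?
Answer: -170/3 ≈ -56.667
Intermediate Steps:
M(v, h) = 5/v + h/v
(17*5)*M(-6, C(-5)) = (17*5)*((5 + (4 - 5))/(-6)) = 85*(-(5 - 1)/6) = 85*(-⅙*4) = 85*(-⅔) = -170/3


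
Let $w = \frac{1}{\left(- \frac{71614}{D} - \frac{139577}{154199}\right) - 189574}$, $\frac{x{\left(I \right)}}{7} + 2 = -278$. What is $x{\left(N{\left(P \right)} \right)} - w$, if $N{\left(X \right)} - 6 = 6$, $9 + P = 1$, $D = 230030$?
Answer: $- \frac{6589821817679652495}{3362153997660638} \approx -1960.0$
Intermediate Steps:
$P = -8$ ($P = -9 + 1 = -8$)
$N{\left(X \right)} = 12$ ($N{\left(X \right)} = 6 + 6 = 12$)
$x{\left(I \right)} = -1960$ ($x{\left(I \right)} = -14 + 7 \left(-278\right) = -14 - 1946 = -1960$)
$w = - \frac{17735197985}{3362153997660638}$ ($w = \frac{1}{\left(- \frac{71614}{230030} - \frac{139577}{154199}\right) - 189574} = \frac{1}{\left(\left(-71614\right) \frac{1}{230030} - \frac{139577}{154199}\right) - 189574} = \frac{1}{\left(- \frac{35807}{115015} - \frac{139577}{154199}\right) - 189574} = \frac{1}{- \frac{21574852248}{17735197985} - 189574} = \frac{1}{- \frac{3362153997660638}{17735197985}} = - \frac{17735197985}{3362153997660638} \approx -5.275 \cdot 10^{-6}$)
$x{\left(N{\left(P \right)} \right)} - w = -1960 - - \frac{17735197985}{3362153997660638} = -1960 + \frac{17735197985}{3362153997660638} = - \frac{6589821817679652495}{3362153997660638}$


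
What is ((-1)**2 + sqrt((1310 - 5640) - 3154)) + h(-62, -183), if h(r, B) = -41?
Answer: -40 + 2*I*sqrt(1871) ≈ -40.0 + 86.51*I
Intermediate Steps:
((-1)**2 + sqrt((1310 - 5640) - 3154)) + h(-62, -183) = ((-1)**2 + sqrt((1310 - 5640) - 3154)) - 41 = (1 + sqrt(-4330 - 3154)) - 41 = (1 + sqrt(-7484)) - 41 = (1 + 2*I*sqrt(1871)) - 41 = -40 + 2*I*sqrt(1871)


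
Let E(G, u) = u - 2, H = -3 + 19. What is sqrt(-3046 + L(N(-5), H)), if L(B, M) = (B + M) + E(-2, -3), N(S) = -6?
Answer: I*sqrt(3041) ≈ 55.145*I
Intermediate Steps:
H = 16
E(G, u) = -2 + u
L(B, M) = -5 + B + M (L(B, M) = (B + M) + (-2 - 3) = (B + M) - 5 = -5 + B + M)
sqrt(-3046 + L(N(-5), H)) = sqrt(-3046 + (-5 - 6 + 16)) = sqrt(-3046 + 5) = sqrt(-3041) = I*sqrt(3041)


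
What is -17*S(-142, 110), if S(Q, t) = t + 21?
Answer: -2227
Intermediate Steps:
S(Q, t) = 21 + t
-17*S(-142, 110) = -17*(21 + 110) = -17*131 = -2227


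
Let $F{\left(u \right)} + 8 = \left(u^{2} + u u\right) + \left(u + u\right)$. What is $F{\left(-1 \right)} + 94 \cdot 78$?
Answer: $7324$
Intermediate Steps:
$F{\left(u \right)} = -8 + 2 u + 2 u^{2}$ ($F{\left(u \right)} = -8 + \left(\left(u^{2} + u u\right) + \left(u + u\right)\right) = -8 + \left(\left(u^{2} + u^{2}\right) + 2 u\right) = -8 + \left(2 u^{2} + 2 u\right) = -8 + \left(2 u + 2 u^{2}\right) = -8 + 2 u + 2 u^{2}$)
$F{\left(-1 \right)} + 94 \cdot 78 = \left(-8 + 2 \left(-1\right) + 2 \left(-1\right)^{2}\right) + 94 \cdot 78 = \left(-8 - 2 + 2 \cdot 1\right) + 7332 = \left(-8 - 2 + 2\right) + 7332 = -8 + 7332 = 7324$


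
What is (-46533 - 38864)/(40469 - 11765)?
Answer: -6569/2208 ≈ -2.9751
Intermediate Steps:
(-46533 - 38864)/(40469 - 11765) = -85397/28704 = -85397*1/28704 = -6569/2208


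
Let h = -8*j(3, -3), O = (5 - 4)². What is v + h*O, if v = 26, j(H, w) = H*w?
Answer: 98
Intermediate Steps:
O = 1 (O = 1² = 1)
h = 72 (h = -24*(-3) = -8*(-9) = 72)
v + h*O = 26 + 72*1 = 26 + 72 = 98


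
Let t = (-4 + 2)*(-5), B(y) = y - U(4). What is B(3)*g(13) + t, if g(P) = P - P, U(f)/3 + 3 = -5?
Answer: 10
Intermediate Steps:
U(f) = -24 (U(f) = -9 + 3*(-5) = -9 - 15 = -24)
g(P) = 0
B(y) = 24 + y (B(y) = y - 1*(-24) = y + 24 = 24 + y)
t = 10 (t = -2*(-5) = 10)
B(3)*g(13) + t = (24 + 3)*0 + 10 = 27*0 + 10 = 0 + 10 = 10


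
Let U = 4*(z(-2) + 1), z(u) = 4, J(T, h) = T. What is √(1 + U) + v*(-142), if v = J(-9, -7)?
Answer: 1278 + √21 ≈ 1282.6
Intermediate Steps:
v = -9
U = 20 (U = 4*(4 + 1) = 4*5 = 20)
√(1 + U) + v*(-142) = √(1 + 20) - 9*(-142) = √21 + 1278 = 1278 + √21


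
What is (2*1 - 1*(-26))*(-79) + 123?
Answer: -2089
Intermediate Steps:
(2*1 - 1*(-26))*(-79) + 123 = (2 + 26)*(-79) + 123 = 28*(-79) + 123 = -2212 + 123 = -2089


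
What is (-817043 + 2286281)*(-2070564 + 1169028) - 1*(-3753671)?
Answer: -1324567195897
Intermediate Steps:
(-817043 + 2286281)*(-2070564 + 1169028) - 1*(-3753671) = 1469238*(-901536) + 3753671 = -1324570949568 + 3753671 = -1324567195897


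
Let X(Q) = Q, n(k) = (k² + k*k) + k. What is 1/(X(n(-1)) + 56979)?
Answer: 1/56980 ≈ 1.7550e-5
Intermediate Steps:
n(k) = k + 2*k² (n(k) = (k² + k²) + k = 2*k² + k = k + 2*k²)
1/(X(n(-1)) + 56979) = 1/(-(1 + 2*(-1)) + 56979) = 1/(-(1 - 2) + 56979) = 1/(-1*(-1) + 56979) = 1/(1 + 56979) = 1/56980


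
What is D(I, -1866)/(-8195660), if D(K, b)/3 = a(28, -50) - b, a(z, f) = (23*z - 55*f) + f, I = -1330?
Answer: -1563/819566 ≈ -0.0019071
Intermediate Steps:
a(z, f) = -54*f + 23*z (a(z, f) = (-55*f + 23*z) + f = -54*f + 23*z)
D(K, b) = 10032 - 3*b (D(K, b) = 3*((-54*(-50) + 23*28) - b) = 3*((2700 + 644) - b) = 3*(3344 - b) = 10032 - 3*b)
D(I, -1866)/(-8195660) = (10032 - 3*(-1866))/(-8195660) = (10032 + 5598)*(-1/8195660) = 15630*(-1/8195660) = -1563/819566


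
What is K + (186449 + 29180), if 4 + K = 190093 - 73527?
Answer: 332191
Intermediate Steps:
K = 116562 (K = -4 + (190093 - 73527) = -4 + 116566 = 116562)
K + (186449 + 29180) = 116562 + (186449 + 29180) = 116562 + 215629 = 332191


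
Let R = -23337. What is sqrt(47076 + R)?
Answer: sqrt(23739) ≈ 154.07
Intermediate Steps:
sqrt(47076 + R) = sqrt(47076 - 23337) = sqrt(23739)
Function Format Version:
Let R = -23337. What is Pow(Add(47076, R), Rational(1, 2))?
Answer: Pow(23739, Rational(1, 2)) ≈ 154.07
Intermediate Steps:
Pow(Add(47076, R), Rational(1, 2)) = Pow(Add(47076, -23337), Rational(1, 2)) = Pow(23739, Rational(1, 2))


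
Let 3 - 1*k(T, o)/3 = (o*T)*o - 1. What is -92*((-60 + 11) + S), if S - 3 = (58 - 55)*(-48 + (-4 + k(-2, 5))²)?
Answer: -6872584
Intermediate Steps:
k(T, o) = 12 - 3*T*o² (k(T, o) = 9 - 3*((o*T)*o - 1) = 9 - 3*((T*o)*o - 1) = 9 - 3*(T*o² - 1) = 9 - 3*(-1 + T*o²) = 9 + (3 - 3*T*o²) = 12 - 3*T*o²)
S = 74751 (S = 3 + (58 - 55)*(-48 + (-4 + (12 - 3*(-2)*5²))²) = 3 + 3*(-48 + (-4 + (12 - 3*(-2)*25))²) = 3 + 3*(-48 + (-4 + (12 + 150))²) = 3 + 3*(-48 + (-4 + 162)²) = 3 + 3*(-48 + 158²) = 3 + 3*(-48 + 24964) = 3 + 3*24916 = 3 + 74748 = 74751)
-92*((-60 + 11) + S) = -92*((-60 + 11) + 74751) = -92*(-49 + 74751) = -92*74702 = -6872584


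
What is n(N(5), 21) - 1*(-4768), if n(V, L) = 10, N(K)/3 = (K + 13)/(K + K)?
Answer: 4778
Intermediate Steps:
N(K) = 3*(13 + K)/(2*K) (N(K) = 3*((K + 13)/(K + K)) = 3*((13 + K)/((2*K))) = 3*((13 + K)*(1/(2*K))) = 3*((13 + K)/(2*K)) = 3*(13 + K)/(2*K))
n(N(5), 21) - 1*(-4768) = 10 - 1*(-4768) = 10 + 4768 = 4778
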